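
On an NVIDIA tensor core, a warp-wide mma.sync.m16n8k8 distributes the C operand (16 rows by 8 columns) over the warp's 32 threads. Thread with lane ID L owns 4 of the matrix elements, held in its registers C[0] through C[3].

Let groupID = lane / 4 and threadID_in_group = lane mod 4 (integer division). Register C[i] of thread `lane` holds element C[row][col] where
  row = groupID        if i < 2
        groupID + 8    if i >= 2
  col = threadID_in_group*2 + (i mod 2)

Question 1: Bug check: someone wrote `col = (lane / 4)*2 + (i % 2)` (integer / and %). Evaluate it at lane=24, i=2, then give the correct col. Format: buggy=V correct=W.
`(lane / 4)*2 + (i % 2)`[24,2]→12
lane 24→24/4=6, 24 mod 4=0
i=2  r:6+8→14  c:2·0+0→0
col: 12 vs 0

buggy=12 correct=0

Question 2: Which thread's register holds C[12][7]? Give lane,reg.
19,3

r=12→G=4,rhi=1  c=7→T=3,p=1
L=4*4+3=19  i=1*2+1=3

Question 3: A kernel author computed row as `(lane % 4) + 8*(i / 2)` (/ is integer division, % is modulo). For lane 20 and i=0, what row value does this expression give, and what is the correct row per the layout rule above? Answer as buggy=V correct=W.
buggy=0 correct=5

`(lane % 4) + 8*(i / 2)`[20,0]⇒0
L=20⇒gr=20>>2=5, th=20&3=0
[0]⇒row 5+0=5  col 0·2+0=0
row: 0 vs 5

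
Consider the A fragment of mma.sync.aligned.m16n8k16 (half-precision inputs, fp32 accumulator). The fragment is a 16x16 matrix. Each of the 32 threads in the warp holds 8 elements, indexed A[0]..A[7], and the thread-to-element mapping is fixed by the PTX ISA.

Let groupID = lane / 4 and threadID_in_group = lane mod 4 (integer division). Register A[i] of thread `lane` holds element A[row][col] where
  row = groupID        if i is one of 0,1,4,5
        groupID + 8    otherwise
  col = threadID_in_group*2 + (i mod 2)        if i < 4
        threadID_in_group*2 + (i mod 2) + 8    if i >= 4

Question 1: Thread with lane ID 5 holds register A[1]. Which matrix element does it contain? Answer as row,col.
5: g=1,t=1
[1] (1+0,1*2+1+0) = (1,3)

1,3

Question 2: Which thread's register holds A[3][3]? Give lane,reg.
r:3=>grp=3,rB=0  c:3=>cB=0,tig=1,lo=1
L=3*4+1=13  i=0*4+0*2+1=1

13,1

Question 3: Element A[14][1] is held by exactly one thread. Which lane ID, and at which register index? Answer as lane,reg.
24,3

r=14→G=6,rhi=1  c=1→chi=0,T=0,p=1
L=6*4+0=24  i=0*4+1*2+1=3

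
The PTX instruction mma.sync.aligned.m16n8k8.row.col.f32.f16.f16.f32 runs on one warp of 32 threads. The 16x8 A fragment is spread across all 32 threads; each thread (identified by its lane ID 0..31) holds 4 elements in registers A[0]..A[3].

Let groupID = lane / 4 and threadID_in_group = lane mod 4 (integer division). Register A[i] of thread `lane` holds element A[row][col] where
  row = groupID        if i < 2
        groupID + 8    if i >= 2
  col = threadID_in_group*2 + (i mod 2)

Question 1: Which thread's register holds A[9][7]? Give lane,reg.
r=9->g=1,rb=1  c=7->t=3,b0=1
L=1*4+3=7  i=1*2+1=3

7,3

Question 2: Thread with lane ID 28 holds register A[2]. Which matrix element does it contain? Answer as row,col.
lane 28: gid=7 (28/4), tid=0 (28%4)
i=2: r=7+8=15, c=0*2+0=0

15,0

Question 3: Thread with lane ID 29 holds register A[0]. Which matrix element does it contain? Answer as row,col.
lane 29: gid=7 (29/4), tid=1 (29%4)
i=0: r=7+0=7, c=1*2+0=2

7,2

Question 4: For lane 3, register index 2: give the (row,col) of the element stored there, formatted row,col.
8,6

lane 3: g=0 (3/4), t=3 (3%4)
i=2: r=0+8=8, c=3*2+0=6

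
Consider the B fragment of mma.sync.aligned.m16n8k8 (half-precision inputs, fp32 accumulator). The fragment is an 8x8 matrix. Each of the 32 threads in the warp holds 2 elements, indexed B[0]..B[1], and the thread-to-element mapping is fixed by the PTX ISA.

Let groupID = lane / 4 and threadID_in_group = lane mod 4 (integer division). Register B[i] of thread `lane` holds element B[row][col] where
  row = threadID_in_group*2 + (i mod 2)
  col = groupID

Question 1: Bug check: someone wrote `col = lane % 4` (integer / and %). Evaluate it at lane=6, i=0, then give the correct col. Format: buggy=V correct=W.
buggy=2 correct=1

`lane % 4`[6,0]→2
L=6→G=6>>2=1, T=6&3=2
[0]→row 2·2+0=4  col G=1
col: 2 vs 1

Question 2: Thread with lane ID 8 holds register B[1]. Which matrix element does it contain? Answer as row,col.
lane 8: g=2 (8/4), t=0 (8%4)
i=1: r=0*2+1=1, c=g=2

1,2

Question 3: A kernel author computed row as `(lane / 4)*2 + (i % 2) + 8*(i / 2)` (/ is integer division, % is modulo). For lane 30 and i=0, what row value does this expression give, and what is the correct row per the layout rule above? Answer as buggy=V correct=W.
`(lane / 4)*2 + (i % 2) + 8*(i / 2)`[30,0]=>14
lane 30: grp=7 (30/4), tig=2 (30%4)
i=0: r=2*2+0=4, c=grp=7
row: 14 vs 4

buggy=14 correct=4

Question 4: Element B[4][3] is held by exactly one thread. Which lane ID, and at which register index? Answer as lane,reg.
14,0

c:3=>grp=3  r:4=>tig=2,lo=0
L=3*4+2=14  i=0=0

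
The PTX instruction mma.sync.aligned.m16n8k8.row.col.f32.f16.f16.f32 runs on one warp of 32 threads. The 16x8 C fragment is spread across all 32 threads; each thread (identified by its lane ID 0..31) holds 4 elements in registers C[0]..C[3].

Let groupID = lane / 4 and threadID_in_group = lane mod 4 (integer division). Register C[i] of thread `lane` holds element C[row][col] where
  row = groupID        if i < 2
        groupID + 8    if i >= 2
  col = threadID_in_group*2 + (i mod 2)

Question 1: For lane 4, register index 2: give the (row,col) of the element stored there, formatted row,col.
L=4⇒gr=4>>2=1, th=4&3=0
[2]⇒row 1+8=9  col 0·2+0=0

9,0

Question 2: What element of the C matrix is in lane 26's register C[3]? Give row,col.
14,5

lane 26: gid=6 (26/4), tid=2 (26%4)
i=3: r=6+8=14, c=2*2+1=5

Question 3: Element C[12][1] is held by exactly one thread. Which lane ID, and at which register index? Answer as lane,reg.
16,3

r=12⇒gr=4,Rb=1  c=1⇒th=0,odd=1
L=4*4+0=16  i=1*2+1=3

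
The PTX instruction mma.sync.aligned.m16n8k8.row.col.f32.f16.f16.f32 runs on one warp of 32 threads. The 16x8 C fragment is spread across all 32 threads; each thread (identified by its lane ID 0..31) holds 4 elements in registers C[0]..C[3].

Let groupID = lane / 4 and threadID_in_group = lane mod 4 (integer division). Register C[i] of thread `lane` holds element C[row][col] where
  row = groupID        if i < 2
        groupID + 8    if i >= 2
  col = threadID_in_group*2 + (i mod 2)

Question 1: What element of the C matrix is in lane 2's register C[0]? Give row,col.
2: grp=0,tig=2
[0] (0+0,2*2+0) = (0,4)

0,4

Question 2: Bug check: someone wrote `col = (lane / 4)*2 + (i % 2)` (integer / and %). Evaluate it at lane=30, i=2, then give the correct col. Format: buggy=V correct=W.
`(lane / 4)*2 + (i % 2)`[30,2]→14
30: G=7,T=2
[2] (7+8,2*2+0) = (15,4)
col: 14 vs 4

buggy=14 correct=4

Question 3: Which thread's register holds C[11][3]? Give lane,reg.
r=11→G=3,rhi=1  c=3→T=1,p=1
L=3*4+1=13  i=1*2+1=3

13,3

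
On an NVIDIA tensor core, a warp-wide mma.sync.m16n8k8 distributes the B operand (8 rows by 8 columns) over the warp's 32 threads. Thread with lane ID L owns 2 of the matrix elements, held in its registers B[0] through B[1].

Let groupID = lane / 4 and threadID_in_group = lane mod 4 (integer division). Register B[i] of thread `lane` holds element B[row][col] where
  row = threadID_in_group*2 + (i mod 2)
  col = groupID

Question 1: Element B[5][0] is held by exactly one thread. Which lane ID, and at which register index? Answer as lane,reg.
2,1

c:0=>grp=0  r:5=>tig=2,lo=1
L=0*4+2=2  i=1=1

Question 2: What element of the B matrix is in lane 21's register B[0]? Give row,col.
21: gr=5,th=1
[0] (1*2+0,5) = (2,5)

2,5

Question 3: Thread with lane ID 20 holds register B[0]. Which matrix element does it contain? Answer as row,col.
20: gid=5,tid=0
[0] (0*2+0,5) = (0,5)

0,5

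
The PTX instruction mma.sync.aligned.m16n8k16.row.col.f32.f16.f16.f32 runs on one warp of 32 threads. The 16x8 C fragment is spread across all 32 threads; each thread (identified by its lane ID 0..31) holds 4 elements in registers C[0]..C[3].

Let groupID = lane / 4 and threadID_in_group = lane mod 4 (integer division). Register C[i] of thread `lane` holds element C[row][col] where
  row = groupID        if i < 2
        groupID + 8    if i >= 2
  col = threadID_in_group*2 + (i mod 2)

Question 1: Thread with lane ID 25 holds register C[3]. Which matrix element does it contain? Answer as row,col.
14,3

lane 25: gid=6 (25/4), tid=1 (25%4)
i=3: r=6+8=14, c=1*2+1=3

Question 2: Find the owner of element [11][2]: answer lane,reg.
r=11→G=3,rhi=1  c=2→T=1,p=0
L=3*4+1=13  i=1*2+0=2

13,2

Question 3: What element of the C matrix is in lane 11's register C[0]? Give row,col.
11: g=2,t=3
[0] (2+0,3*2+0) = (2,6)

2,6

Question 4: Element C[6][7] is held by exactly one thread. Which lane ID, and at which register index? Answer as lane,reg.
27,1

r: 6->gid=6,r8=0  c: 7->tid=3,i&1=1
L=6*4+3=27  i=0*2+1=1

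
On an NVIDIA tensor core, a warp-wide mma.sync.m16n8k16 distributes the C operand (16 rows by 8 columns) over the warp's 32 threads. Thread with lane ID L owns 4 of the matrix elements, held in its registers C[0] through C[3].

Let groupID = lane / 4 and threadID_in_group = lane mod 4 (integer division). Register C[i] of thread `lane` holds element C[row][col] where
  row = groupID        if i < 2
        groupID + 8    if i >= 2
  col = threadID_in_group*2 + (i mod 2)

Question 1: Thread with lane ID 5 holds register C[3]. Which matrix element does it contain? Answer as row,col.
9,3

5: grp=1,tig=1
[3] (1+8,1*2+1) = (9,3)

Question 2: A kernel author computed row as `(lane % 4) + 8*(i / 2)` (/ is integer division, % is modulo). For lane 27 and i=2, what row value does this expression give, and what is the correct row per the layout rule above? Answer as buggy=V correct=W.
`(lane % 4) + 8*(i / 2)`[27,2]⇒11
L=27⇒gr=27>>2=6, th=27&3=3
[2]⇒row 6+8=14  col 3·2+0=6
row: 11 vs 14

buggy=11 correct=14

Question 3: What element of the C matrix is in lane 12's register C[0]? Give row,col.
3,0

12: g=3,t=0
[0] (3+0,0*2+0) = (3,0)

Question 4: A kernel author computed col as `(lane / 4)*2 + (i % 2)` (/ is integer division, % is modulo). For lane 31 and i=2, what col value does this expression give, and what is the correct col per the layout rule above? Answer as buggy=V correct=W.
`(lane / 4)*2 + (i % 2)`[31,2]->14
lane 31: g=7 (31/4), t=3 (31%4)
i=2: r=7+8=15, c=3*2+0=6
col: 14 vs 6

buggy=14 correct=6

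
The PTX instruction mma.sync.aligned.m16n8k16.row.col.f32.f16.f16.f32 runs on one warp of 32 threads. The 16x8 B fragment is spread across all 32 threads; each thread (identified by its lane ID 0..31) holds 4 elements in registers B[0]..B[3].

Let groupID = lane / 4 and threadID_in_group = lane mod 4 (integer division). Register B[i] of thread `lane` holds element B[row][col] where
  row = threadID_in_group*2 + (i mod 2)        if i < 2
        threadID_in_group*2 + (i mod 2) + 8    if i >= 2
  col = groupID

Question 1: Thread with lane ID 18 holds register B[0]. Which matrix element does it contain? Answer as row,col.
lane 18: g=4 (18/4), t=2 (18%4)
i=0: r=2*2+0+0=4, c=g=4

4,4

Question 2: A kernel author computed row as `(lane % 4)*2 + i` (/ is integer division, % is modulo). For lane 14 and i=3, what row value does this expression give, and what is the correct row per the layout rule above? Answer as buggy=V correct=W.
`(lane % 4)*2 + i`[14,3]->7
lane 14->14/4=3, 14 mod 4=2
i=3  r:2·2+1+8->13  c:3
row: 7 vs 13

buggy=7 correct=13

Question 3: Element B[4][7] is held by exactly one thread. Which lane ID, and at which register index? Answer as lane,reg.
c=7⇒gr=7  r=4⇒Rb=0,th=2,odd=0
L=7*4+2=30  i=0*2+0=0

30,0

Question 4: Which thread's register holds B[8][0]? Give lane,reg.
c=0→G=0  r=8→rhi=1,T=0,p=0
L=0*4+0=0  i=1*2+0=2

0,2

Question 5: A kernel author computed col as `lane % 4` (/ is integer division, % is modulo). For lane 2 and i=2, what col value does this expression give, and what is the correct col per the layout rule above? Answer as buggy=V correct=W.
`lane % 4`[2,2]=>2
L=2=>grp=2>>2=0, tig=2&3=2
[2]=>row 2·2+0+8=12  col grp=0
col: 2 vs 0

buggy=2 correct=0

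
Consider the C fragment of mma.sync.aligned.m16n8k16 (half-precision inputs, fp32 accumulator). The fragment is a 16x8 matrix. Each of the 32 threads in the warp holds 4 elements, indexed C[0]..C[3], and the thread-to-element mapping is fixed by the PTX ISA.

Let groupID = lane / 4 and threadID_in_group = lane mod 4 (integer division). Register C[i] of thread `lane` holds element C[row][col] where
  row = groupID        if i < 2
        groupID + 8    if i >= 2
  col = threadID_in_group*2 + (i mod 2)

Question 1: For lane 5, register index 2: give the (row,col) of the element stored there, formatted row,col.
5: gid=1,tid=1
[2] (1+8,1*2+0) = (9,2)

9,2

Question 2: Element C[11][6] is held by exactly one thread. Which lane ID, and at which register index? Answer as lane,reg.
15,2

r=11⇒gr=3,Rb=1  c=6⇒th=3,odd=0
L=3*4+3=15  i=1*2+0=2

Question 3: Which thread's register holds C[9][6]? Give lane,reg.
7,2

r=9→G=1,rhi=1  c=6→T=3,p=0
L=1*4+3=7  i=1*2+0=2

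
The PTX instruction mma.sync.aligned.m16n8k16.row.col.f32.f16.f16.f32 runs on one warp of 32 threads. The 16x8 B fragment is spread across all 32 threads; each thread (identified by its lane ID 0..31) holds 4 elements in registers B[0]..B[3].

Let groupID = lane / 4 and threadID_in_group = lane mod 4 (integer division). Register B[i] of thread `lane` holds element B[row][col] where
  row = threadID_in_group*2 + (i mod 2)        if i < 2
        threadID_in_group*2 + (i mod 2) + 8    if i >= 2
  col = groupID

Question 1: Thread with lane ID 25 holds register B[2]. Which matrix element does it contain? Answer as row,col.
10,6

lane 25: g=6 (25/4), t=1 (25%4)
i=2: r=1*2+0+8=10, c=g=6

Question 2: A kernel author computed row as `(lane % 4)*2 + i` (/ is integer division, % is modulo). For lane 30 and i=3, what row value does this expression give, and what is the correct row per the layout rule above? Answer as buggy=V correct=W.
buggy=7 correct=13

`(lane % 4)*2 + i`[30,3]->7
30: gid=7,tid=2
[3] (2*2+1+8,7) = (13,7)
row: 7 vs 13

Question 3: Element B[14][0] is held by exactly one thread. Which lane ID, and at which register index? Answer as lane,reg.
3,2

c:0=>grp=0  r:14=>rB=1,tig=3,lo=0
L=0*4+3=3  i=1*2+0=2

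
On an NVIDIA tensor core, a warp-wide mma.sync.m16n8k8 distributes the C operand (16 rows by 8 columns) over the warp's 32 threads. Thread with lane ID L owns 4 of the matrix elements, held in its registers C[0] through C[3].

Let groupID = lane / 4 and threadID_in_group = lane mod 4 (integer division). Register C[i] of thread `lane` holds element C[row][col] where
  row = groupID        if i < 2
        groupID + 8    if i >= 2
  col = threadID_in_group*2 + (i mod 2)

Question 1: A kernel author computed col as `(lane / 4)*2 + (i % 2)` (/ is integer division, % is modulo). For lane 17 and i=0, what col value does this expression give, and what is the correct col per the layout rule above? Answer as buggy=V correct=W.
buggy=8 correct=2

`(lane / 4)*2 + (i % 2)`[17,0]->8
17: gid=4,tid=1
[0] (4+0,1*2+0) = (4,2)
col: 8 vs 2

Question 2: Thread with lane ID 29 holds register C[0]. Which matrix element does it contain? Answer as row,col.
7,2

29: gid=7,tid=1
[0] (7+0,1*2+0) = (7,2)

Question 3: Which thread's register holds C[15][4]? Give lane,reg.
30,2

r:15=>grp=7,rB=1  c:4=>tig=2,lo=0
L=7*4+2=30  i=1*2+0=2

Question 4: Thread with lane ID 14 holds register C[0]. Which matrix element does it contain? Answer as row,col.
lane 14: gr=3 (14/4), th=2 (14%4)
i=0: r=3+0=3, c=2*2+0=4

3,4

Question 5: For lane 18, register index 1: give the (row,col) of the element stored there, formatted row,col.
lane 18: grp=4 (18/4), tig=2 (18%4)
i=1: r=4+0=4, c=2*2+1=5

4,5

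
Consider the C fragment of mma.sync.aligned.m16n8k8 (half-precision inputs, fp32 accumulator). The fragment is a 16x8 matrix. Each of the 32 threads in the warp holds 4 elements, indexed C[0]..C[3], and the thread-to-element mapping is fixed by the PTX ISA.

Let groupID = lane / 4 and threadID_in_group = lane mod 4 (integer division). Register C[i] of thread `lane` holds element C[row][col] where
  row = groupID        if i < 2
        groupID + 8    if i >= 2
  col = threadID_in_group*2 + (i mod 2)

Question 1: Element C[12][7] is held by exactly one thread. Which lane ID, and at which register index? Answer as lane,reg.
19,3

r=12⇒gr=4,Rb=1  c=7⇒th=3,odd=1
L=4*4+3=19  i=1*2+1=3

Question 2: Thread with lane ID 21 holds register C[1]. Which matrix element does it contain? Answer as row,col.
5,3

L=21⇒gr=21>>2=5, th=21&3=1
[1]⇒row 5+0=5  col 1·2+1=3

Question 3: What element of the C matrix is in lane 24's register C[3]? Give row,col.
lane 24: grp=6 (24/4), tig=0 (24%4)
i=3: r=6+8=14, c=0*2+1=1

14,1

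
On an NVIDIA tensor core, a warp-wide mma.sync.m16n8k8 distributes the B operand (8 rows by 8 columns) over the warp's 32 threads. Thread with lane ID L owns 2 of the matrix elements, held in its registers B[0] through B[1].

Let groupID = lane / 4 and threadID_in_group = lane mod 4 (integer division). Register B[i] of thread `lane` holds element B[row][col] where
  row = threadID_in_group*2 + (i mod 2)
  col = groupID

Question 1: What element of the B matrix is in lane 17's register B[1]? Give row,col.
lane 17->17/4=4, 17 mod 4=1
i=1  r:2·1+1->3  c:4

3,4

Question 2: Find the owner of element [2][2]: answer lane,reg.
c=2->g=2  r=2->t=1,b0=0
L=2*4+1=9  i=0=0

9,0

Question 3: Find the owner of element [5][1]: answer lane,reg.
6,1

c=1→G=1  r=5→T=2,p=1
L=1*4+2=6  i=1=1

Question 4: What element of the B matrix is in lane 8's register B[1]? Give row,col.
1,2

8: gr=2,th=0
[1] (0*2+1,2) = (1,2)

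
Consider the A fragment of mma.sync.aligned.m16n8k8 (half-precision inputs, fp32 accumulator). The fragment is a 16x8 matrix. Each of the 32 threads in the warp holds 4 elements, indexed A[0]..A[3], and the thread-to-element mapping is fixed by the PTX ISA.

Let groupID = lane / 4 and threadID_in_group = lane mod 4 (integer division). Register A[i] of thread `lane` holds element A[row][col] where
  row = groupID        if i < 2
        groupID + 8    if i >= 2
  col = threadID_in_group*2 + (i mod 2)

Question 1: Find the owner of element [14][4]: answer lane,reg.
26,2

r: 14->gid=6,r8=1  c: 4->tid=2,i&1=0
L=6*4+2=26  i=1*2+0=2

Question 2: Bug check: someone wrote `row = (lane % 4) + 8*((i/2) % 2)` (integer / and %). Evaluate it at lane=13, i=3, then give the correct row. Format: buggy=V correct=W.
buggy=9 correct=11

`(lane % 4) + 8*((i/2) % 2)`[13,3]→9
L=13→G=13>>2=3, T=13&3=1
[3]→row 3+8=11  col 1·2+1=3
row: 9 vs 11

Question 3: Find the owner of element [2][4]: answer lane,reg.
10,0

r: 2->gid=2,r8=0  c: 4->tid=2,i&1=0
L=2*4+2=10  i=0*2+0=0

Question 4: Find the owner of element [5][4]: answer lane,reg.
r=5→G=5,rhi=0  c=4→T=2,p=0
L=5*4+2=22  i=0*2+0=0

22,0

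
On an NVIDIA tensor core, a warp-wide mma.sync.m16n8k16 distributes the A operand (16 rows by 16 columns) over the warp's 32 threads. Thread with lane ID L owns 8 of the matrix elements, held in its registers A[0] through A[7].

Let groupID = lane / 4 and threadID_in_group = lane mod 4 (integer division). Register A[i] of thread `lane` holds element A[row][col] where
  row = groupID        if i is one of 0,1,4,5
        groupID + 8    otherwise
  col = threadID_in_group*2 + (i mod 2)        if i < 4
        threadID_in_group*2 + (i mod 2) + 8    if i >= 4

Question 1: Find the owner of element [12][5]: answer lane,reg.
18,3

r=12->g=4,rb=1  c=5->cb=0,t=2,b0=1
L=4*4+2=18  i=0*4+1*2+1=3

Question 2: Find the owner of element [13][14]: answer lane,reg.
23,6

r=13→G=5,rhi=1  c=14→chi=1,T=3,p=0
L=5*4+3=23  i=1*4+1*2+0=6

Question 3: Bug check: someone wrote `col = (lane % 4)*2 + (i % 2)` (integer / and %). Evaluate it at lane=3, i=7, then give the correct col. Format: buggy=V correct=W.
`(lane % 4)*2 + (i % 2)`[3,7]->7
lane 3: gid=0 (3/4), tid=3 (3%4)
i=7: r=0+8=8, c=3*2+1+8=15
col: 7 vs 15

buggy=7 correct=15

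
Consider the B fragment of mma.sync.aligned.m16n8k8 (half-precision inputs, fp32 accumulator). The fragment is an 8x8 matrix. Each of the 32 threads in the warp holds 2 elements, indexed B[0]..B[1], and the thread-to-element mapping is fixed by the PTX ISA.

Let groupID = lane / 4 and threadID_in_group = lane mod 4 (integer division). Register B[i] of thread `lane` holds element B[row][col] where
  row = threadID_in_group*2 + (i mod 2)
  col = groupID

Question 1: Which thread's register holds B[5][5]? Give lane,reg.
c=5⇒gr=5  r=5⇒th=2,odd=1
L=5*4+2=22  i=1=1

22,1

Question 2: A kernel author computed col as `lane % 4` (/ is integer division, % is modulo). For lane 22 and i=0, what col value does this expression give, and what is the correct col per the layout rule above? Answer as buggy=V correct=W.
buggy=2 correct=5

`lane % 4`[22,0]->2
lane 22: gid=5 (22/4), tid=2 (22%4)
i=0: r=2*2+0=4, c=gid=5
col: 2 vs 5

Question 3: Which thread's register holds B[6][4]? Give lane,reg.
c: 4->gid=4  r: 6->tid=3,i&1=0
L=4*4+3=19  i=0=0

19,0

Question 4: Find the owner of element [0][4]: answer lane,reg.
c=4->g=4  r=0->t=0,b0=0
L=4*4+0=16  i=0=0

16,0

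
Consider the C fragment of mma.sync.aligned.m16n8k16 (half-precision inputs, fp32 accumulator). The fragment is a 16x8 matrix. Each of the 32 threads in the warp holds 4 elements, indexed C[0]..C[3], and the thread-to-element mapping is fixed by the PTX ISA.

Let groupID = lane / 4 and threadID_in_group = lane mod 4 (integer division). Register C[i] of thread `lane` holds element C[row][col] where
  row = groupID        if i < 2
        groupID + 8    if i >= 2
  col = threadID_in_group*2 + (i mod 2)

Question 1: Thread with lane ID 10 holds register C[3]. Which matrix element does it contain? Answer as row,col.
10,5

lane 10: gr=2 (10/4), th=2 (10%4)
i=3: r=2+8=10, c=2*2+1=5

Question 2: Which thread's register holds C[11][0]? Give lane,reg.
12,2

r: 11->gid=3,r8=1  c: 0->tid=0,i&1=0
L=3*4+0=12  i=1*2+0=2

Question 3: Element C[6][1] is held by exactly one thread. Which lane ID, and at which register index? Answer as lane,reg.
r: 6->gid=6,r8=0  c: 1->tid=0,i&1=1
L=6*4+0=24  i=0*2+1=1

24,1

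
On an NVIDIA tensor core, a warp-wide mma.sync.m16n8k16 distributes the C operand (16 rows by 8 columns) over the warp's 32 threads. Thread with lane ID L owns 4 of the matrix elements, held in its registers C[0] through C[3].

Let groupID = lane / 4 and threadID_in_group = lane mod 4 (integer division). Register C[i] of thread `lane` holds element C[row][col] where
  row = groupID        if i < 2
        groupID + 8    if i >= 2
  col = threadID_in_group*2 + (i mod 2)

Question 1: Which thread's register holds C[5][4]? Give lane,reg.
22,0

r=5⇒gr=5,Rb=0  c=4⇒th=2,odd=0
L=5*4+2=22  i=0*2+0=0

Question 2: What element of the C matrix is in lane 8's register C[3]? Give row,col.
L=8->gid=8>>2=2, tid=8&3=0
[3]->row 2+8=10  col 0·2+1=1

10,1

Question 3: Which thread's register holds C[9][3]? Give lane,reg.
5,3

r: 9->gid=1,r8=1  c: 3->tid=1,i&1=1
L=1*4+1=5  i=1*2+1=3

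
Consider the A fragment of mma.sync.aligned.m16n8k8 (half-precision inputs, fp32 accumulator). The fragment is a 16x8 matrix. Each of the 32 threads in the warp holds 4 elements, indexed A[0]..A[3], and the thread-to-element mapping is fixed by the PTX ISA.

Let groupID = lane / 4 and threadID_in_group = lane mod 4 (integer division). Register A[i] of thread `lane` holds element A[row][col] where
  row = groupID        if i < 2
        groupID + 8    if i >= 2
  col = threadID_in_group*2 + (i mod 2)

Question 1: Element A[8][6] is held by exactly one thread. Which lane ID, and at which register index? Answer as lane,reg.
r=8→G=0,rhi=1  c=6→T=3,p=0
L=0*4+3=3  i=1*2+0=2

3,2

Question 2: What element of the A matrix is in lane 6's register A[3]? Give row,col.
6: gid=1,tid=2
[3] (1+8,2*2+1) = (9,5)

9,5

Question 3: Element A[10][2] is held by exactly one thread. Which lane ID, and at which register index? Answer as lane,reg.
r=10→G=2,rhi=1  c=2→T=1,p=0
L=2*4+1=9  i=1*2+0=2

9,2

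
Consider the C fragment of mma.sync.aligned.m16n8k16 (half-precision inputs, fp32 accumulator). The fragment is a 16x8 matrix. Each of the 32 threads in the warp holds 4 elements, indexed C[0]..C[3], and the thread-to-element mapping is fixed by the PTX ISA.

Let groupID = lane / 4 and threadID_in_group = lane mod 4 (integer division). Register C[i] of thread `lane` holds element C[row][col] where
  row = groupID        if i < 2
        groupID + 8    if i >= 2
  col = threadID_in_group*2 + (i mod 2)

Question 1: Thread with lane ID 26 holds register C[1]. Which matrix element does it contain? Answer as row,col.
lane 26->26/4=6, 26 mod 4=2
i=1  r:6+0->6  c:2·2+1->5

6,5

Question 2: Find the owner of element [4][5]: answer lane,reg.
r=4⇒gr=4,Rb=0  c=5⇒th=2,odd=1
L=4*4+2=18  i=0*2+1=1

18,1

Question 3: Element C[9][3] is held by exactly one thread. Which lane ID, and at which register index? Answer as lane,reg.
5,3

r:9=>grp=1,rB=1  c:3=>tig=1,lo=1
L=1*4+1=5  i=1*2+1=3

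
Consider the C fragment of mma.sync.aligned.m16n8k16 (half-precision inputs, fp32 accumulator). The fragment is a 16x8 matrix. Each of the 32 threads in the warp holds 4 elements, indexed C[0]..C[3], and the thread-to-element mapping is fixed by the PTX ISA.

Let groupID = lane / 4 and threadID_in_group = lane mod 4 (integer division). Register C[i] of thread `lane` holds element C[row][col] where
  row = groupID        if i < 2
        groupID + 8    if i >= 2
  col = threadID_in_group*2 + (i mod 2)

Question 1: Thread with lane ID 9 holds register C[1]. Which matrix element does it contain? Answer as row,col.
2,3

L=9→G=9>>2=2, T=9&3=1
[1]→row 2+0=2  col 1·2+1=3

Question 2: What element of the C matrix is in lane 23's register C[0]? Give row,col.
L=23→G=23>>2=5, T=23&3=3
[0]→row 5+0=5  col 3·2+0=6

5,6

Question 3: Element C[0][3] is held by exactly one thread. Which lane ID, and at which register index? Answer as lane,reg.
r=0⇒gr=0,Rb=0  c=3⇒th=1,odd=1
L=0*4+1=1  i=0*2+1=1

1,1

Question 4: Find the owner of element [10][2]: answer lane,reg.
9,2

r:10=>grp=2,rB=1  c:2=>tig=1,lo=0
L=2*4+1=9  i=1*2+0=2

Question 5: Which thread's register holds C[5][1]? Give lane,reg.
20,1

r=5→G=5,rhi=0  c=1→T=0,p=1
L=5*4+0=20  i=0*2+1=1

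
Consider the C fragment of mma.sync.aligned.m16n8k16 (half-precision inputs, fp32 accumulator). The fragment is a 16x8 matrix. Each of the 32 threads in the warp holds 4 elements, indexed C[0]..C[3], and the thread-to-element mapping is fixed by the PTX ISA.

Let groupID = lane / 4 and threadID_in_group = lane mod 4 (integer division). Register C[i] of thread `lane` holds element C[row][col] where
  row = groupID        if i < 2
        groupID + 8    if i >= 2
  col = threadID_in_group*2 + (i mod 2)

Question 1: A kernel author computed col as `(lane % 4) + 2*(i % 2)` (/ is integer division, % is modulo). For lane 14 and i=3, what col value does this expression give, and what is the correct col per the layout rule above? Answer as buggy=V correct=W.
`(lane % 4) + 2*(i % 2)`[14,3]->4
14: gid=3,tid=2
[3] (3+8,2*2+1) = (11,5)
col: 4 vs 5

buggy=4 correct=5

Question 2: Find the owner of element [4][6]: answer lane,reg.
19,0

r=4⇒gr=4,Rb=0  c=6⇒th=3,odd=0
L=4*4+3=19  i=0*2+0=0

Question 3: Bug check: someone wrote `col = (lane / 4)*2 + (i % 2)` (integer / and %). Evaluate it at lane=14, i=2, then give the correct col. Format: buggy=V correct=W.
`(lane / 4)*2 + (i % 2)`[14,2]⇒6
lane 14: gr=3 (14/4), th=2 (14%4)
i=2: r=3+8=11, c=2*2+0=4
col: 6 vs 4

buggy=6 correct=4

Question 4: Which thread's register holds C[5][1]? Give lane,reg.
20,1

r=5->g=5,rb=0  c=1->t=0,b0=1
L=5*4+0=20  i=0*2+1=1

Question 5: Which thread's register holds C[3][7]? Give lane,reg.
r=3→G=3,rhi=0  c=7→T=3,p=1
L=3*4+3=15  i=0*2+1=1

15,1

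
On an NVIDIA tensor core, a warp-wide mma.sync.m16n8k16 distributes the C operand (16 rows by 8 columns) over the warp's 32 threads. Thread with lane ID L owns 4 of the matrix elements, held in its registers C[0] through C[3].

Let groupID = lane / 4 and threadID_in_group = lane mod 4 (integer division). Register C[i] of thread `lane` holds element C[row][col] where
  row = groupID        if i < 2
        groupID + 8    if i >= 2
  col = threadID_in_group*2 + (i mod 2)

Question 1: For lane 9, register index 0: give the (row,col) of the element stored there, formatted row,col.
2,2

lane 9: grp=2 (9/4), tig=1 (9%4)
i=0: r=2+0=2, c=1*2+0=2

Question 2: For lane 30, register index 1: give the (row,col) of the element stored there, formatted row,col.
7,5

lane 30: gid=7 (30/4), tid=2 (30%4)
i=1: r=7+0=7, c=2*2+1=5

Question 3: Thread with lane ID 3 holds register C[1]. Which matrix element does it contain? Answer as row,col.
lane 3: grp=0 (3/4), tig=3 (3%4)
i=1: r=0+0=0, c=3*2+1=7

0,7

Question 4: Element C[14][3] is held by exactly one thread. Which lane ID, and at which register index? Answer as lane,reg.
r=14→G=6,rhi=1  c=3→T=1,p=1
L=6*4+1=25  i=1*2+1=3

25,3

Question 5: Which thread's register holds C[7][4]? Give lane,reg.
30,0

r:7=>grp=7,rB=0  c:4=>tig=2,lo=0
L=7*4+2=30  i=0*2+0=0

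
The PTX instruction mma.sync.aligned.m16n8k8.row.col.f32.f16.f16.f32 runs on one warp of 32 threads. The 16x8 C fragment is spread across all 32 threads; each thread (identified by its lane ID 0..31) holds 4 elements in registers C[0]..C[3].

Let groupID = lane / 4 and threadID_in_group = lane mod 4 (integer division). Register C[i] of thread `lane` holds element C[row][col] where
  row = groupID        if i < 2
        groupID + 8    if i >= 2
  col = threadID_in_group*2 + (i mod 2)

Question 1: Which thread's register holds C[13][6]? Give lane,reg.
r=13⇒gr=5,Rb=1  c=6⇒th=3,odd=0
L=5*4+3=23  i=1*2+0=2

23,2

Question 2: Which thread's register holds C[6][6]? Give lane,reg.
r=6⇒gr=6,Rb=0  c=6⇒th=3,odd=0
L=6*4+3=27  i=0*2+0=0

27,0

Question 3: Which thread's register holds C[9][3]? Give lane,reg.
5,3

r=9⇒gr=1,Rb=1  c=3⇒th=1,odd=1
L=1*4+1=5  i=1*2+1=3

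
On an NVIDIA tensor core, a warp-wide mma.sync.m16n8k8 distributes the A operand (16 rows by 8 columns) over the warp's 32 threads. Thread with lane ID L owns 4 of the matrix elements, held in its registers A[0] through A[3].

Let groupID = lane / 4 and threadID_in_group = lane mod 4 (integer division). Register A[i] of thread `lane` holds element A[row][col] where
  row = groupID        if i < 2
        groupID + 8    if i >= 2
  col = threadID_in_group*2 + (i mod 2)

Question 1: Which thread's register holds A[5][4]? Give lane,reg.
r: 5->gid=5,r8=0  c: 4->tid=2,i&1=0
L=5*4+2=22  i=0*2+0=0

22,0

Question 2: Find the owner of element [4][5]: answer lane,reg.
r=4->g=4,rb=0  c=5->t=2,b0=1
L=4*4+2=18  i=0*2+1=1

18,1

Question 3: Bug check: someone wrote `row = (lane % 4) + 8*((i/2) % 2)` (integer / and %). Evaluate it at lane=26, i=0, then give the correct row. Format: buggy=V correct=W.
buggy=2 correct=6

`(lane % 4) + 8*((i/2) % 2)`[26,0]->2
lane 26->26/4=6, 26 mod 4=2
i=0  r:6+0->6  c:2·2+0->4
row: 2 vs 6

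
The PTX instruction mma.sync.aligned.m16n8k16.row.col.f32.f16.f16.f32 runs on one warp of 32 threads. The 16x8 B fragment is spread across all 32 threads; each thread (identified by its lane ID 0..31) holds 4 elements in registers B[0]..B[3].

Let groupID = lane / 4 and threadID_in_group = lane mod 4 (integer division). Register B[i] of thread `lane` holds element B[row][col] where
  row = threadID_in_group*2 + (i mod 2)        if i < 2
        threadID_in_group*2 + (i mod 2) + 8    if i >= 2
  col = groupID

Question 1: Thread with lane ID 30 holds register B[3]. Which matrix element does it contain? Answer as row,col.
13,7

L=30=>grp=30>>2=7, tig=30&3=2
[3]=>row 2·2+1+8=13  col grp=7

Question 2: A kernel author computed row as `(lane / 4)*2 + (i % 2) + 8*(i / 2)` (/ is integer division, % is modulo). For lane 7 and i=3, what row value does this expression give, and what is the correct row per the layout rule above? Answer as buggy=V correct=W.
`(lane / 4)*2 + (i % 2) + 8*(i / 2)`[7,3]->11
L=7->g=7>>2=1, t=7&3=3
[3]->row 3·2+1+8=15  col g=1
row: 11 vs 15

buggy=11 correct=15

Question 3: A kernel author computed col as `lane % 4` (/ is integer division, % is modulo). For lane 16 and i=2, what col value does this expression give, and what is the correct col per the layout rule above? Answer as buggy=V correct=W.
buggy=0 correct=4

`lane % 4`[16,2]→0
L=16→G=16>>2=4, T=16&3=0
[2]→row 0·2+0+8=8  col G=4
col: 0 vs 4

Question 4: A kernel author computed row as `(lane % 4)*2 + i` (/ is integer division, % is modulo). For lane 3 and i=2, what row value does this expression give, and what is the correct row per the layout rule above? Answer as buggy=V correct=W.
`(lane % 4)*2 + i`[3,2]=>8
lane 3: grp=0 (3/4), tig=3 (3%4)
i=2: r=3*2+0+8=14, c=grp=0
row: 8 vs 14

buggy=8 correct=14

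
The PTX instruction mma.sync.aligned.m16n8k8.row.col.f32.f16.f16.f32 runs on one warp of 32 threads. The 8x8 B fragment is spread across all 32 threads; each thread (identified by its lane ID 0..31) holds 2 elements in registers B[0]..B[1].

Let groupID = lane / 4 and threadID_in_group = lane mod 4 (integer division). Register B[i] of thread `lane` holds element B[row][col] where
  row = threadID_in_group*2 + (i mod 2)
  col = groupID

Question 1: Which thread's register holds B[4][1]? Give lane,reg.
c=1⇒gr=1  r=4⇒th=2,odd=0
L=1*4+2=6  i=0=0

6,0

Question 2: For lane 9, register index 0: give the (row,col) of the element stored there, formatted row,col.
2,2

lane 9->9/4=2, 9 mod 4=1
i=0  r:2·1+0->2  c:2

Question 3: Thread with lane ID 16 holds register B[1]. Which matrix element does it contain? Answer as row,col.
1,4

16: gid=4,tid=0
[1] (0*2+1,4) = (1,4)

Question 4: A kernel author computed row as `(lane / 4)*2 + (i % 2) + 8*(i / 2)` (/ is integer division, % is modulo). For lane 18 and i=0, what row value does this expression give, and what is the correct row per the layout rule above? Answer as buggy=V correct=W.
buggy=8 correct=4

`(lane / 4)*2 + (i % 2) + 8*(i / 2)`[18,0]->8
lane 18: gid=4 (18/4), tid=2 (18%4)
i=0: r=2*2+0=4, c=gid=4
row: 8 vs 4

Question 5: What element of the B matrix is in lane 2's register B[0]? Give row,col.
L=2->g=2>>2=0, t=2&3=2
[0]->row 2·2+0=4  col g=0

4,0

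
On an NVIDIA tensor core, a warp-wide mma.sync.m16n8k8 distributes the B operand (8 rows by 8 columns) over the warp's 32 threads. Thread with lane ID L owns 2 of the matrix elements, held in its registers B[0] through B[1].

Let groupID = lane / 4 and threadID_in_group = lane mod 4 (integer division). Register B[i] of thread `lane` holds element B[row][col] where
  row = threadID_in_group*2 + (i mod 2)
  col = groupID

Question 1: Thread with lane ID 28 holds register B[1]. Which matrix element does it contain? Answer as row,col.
28: g=7,t=0
[1] (0*2+1,7) = (1,7)

1,7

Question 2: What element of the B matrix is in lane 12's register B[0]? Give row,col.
lane 12: gid=3 (12/4), tid=0 (12%4)
i=0: r=0*2+0=0, c=gid=3

0,3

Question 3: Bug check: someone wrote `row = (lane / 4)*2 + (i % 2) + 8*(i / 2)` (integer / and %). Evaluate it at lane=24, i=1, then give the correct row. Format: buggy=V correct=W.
`(lane / 4)*2 + (i % 2) + 8*(i / 2)`[24,1]→13
lane 24: G=6 (24/4), T=0 (24%4)
i=1: r=0*2+1=1, c=G=6
row: 13 vs 1

buggy=13 correct=1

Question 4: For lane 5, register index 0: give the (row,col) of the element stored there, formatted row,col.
5: gr=1,th=1
[0] (1*2+0,1) = (2,1)

2,1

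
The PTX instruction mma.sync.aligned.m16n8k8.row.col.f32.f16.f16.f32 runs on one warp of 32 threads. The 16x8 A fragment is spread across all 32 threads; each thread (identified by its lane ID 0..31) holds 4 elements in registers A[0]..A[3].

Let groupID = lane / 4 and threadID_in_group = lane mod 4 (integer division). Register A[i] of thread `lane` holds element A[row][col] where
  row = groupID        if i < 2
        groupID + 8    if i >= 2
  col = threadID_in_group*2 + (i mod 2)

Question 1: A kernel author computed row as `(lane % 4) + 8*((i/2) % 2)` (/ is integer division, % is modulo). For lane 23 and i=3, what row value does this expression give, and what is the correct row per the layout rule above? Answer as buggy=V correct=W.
`(lane % 4) + 8*((i/2) % 2)`[23,3]→11
lane 23→23/4=5, 23 mod 4=3
i=3  r:5+8→13  c:2·3+1→7
row: 11 vs 13

buggy=11 correct=13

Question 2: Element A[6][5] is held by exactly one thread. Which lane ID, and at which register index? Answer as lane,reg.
26,1

r=6⇒gr=6,Rb=0  c=5⇒th=2,odd=1
L=6*4+2=26  i=0*2+1=1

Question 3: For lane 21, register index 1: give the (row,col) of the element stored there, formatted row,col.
21: grp=5,tig=1
[1] (5+0,1*2+1) = (5,3)

5,3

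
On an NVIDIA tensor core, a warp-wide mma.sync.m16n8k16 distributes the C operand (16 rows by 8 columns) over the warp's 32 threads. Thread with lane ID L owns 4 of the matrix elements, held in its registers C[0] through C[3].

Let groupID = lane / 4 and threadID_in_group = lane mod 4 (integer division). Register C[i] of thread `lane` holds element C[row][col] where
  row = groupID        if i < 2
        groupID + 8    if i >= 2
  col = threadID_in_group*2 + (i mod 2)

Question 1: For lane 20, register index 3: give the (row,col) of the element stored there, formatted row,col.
13,1

20: gid=5,tid=0
[3] (5+8,0*2+1) = (13,1)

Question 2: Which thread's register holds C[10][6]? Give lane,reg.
r=10->g=2,rb=1  c=6->t=3,b0=0
L=2*4+3=11  i=1*2+0=2

11,2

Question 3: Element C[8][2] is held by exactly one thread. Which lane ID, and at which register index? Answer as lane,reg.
1,2

r=8⇒gr=0,Rb=1  c=2⇒th=1,odd=0
L=0*4+1=1  i=1*2+0=2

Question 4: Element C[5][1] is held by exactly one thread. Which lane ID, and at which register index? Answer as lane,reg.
r:5=>grp=5,rB=0  c:1=>tig=0,lo=1
L=5*4+0=20  i=0*2+1=1

20,1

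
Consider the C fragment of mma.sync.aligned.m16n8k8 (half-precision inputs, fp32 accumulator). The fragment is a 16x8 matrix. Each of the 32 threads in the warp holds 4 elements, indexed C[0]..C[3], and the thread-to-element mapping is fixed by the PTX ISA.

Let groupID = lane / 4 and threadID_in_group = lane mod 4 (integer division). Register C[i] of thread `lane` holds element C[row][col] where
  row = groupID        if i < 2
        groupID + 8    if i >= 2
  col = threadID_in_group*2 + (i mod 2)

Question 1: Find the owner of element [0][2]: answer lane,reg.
1,0

r=0⇒gr=0,Rb=0  c=2⇒th=1,odd=0
L=0*4+1=1  i=0*2+0=0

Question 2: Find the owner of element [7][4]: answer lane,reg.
30,0

r=7→G=7,rhi=0  c=4→T=2,p=0
L=7*4+2=30  i=0*2+0=0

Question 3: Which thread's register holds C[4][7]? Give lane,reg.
19,1

r=4→G=4,rhi=0  c=7→T=3,p=1
L=4*4+3=19  i=0*2+1=1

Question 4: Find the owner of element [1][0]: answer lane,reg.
4,0

r=1⇒gr=1,Rb=0  c=0⇒th=0,odd=0
L=1*4+0=4  i=0*2+0=0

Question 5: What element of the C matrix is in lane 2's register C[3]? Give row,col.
L=2->g=2>>2=0, t=2&3=2
[3]->row 0+8=8  col 2·2+1=5

8,5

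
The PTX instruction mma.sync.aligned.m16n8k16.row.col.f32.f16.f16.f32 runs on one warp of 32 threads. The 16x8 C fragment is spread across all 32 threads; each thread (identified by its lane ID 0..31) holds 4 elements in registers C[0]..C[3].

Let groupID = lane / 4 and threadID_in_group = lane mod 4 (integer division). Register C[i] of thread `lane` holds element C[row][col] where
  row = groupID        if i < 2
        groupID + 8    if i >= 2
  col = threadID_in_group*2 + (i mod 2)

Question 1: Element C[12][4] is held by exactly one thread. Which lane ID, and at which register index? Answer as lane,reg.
r=12⇒gr=4,Rb=1  c=4⇒th=2,odd=0
L=4*4+2=18  i=1*2+0=2

18,2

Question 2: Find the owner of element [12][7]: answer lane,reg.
19,3

r=12⇒gr=4,Rb=1  c=7⇒th=3,odd=1
L=4*4+3=19  i=1*2+1=3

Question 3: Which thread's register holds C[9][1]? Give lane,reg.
4,3

r=9⇒gr=1,Rb=1  c=1⇒th=0,odd=1
L=1*4+0=4  i=1*2+1=3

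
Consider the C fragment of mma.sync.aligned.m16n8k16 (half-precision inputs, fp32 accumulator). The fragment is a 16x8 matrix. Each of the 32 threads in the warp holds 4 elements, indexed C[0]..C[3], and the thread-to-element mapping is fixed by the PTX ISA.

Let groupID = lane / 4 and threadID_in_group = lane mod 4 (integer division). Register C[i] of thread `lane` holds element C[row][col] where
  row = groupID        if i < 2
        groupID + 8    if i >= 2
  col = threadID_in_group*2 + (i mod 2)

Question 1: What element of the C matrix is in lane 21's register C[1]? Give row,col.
L=21=>grp=21>>2=5, tig=21&3=1
[1]=>row 5+0=5  col 1·2+1=3

5,3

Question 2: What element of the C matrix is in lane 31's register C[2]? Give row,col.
15,6

31: gr=7,th=3
[2] (7+8,3*2+0) = (15,6)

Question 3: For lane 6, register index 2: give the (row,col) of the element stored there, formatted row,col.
9,4

lane 6⇒6/4=1, 6 mod 4=2
i=2  r:1+8⇒9  c:2·2+0⇒4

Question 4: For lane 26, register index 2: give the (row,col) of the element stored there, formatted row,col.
lane 26->26/4=6, 26 mod 4=2
i=2  r:6+8->14  c:2·2+0->4

14,4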